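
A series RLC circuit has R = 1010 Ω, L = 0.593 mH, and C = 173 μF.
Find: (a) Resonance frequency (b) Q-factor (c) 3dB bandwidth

Step 1 — Resonance condition Im(Z)=0 gives ω₀ = 1/√(LC).
Step 2 — ω₀ = 1/√(0.000593·0.000173) = 3122 rad/s.
Step 3 — f₀ = ω₀/(2π) = 496.9 Hz.
Step 4 — Series Q: Q = ω₀L/R = 3122·0.000593/1010 = 0.001833.
Step 5 — 3dB bandwidth: Δω = ω₀/Q = 1.703e+06 rad/s; BW = Δω/(2π) = 2.711e+05 Hz.

(a) f₀ = 496.9 Hz  (b) Q = 0.001833  (c) BW = 2.711e+05 Hz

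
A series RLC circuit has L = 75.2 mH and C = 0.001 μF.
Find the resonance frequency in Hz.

Step 1 — Resonance condition Im(Z)=0 gives ω₀ = 1/√(LC).
Step 2 — ω₀ = 1/√(0.0752·1e-09) = 1.153e+05 rad/s.
Step 3 — f₀ = ω₀/(2π) = 1.835e+04 Hz.

f₀ = 1.835e+04 Hz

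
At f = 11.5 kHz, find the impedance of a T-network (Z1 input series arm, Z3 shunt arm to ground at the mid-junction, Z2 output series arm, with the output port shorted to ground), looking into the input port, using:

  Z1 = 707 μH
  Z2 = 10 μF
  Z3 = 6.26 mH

Step 1 — Angular frequency: ω = 2π·f = 2π·1.15e+04 = 7.226e+04 rad/s.
Step 2 — Component impedances:
  Z1: Z = jωL = j·7.226e+04·0.000707 = 0 + j51.09 Ω
  Z2: Z = 1/(jωC) = -j/(ω·C) = 0 - j1.384 Ω
  Z3: Z = jωL = j·7.226e+04·0.00626 = 0 + j452.3 Ω
Step 3 — With the output port shorted to ground, the output series arm Z2 runs from the junction to ground; the shunt arm Z3 also runs from the junction to ground. They appear in parallel: Z3 || Z2 = 0 - j1.388 Ω.
Step 4 — Series with input arm Z1: Z_in = Z1 + (Z3 || Z2) = 0 + j49.7 Ω = 49.7∠90.0° Ω.

Z = 0 + j49.7 Ω = 49.7∠90.0° Ω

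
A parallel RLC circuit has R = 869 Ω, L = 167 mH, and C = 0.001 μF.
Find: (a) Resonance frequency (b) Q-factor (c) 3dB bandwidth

Step 1 — Resonance: ω₀ = 1/√(LC) = 1/√(0.167·1e-09) = 7.738e+04 rad/s.
Step 2 — f₀ = ω₀/(2π) = 1.232e+04 Hz.
Step 3 — Parallel Q: Q = R/(ω₀L) = 869/(7.738e+04·0.167) = 0.06725.
Step 4 — Bandwidth: Δω = ω₀/Q = 1.151e+06 rad/s; BW = Δω/(2π) = 1.831e+05 Hz.

(a) f₀ = 1.232e+04 Hz  (b) Q = 0.06725  (c) BW = 1.831e+05 Hz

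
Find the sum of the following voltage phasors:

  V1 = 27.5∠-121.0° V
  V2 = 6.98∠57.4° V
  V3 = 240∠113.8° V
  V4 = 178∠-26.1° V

Step 1 — Convert each phasor to rectangular form:
  V1 = 27.5·(cos(-121.0°) + j·sin(-121.0°)) = -14.16 - j23.57 V
  V2 = 6.98·(cos(57.4°) + j·sin(57.4°)) = 3.761 + j5.88 V
  V3 = 240·(cos(113.8°) + j·sin(113.8°)) = -96.85 + j219.6 V
  V4 = 178·(cos(-26.1°) + j·sin(-26.1°)) = 159.8 - j78.31 V
Step 2 — Sum components: V_total = 52.6 + j123.6 V.
Step 3 — Convert to polar: |V_total| = 134.3 V, ∠V_total = 66.9°.

V_total = 134.3∠66.9° V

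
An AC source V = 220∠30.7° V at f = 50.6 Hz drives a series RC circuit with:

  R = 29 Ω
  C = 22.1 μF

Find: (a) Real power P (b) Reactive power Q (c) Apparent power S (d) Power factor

Step 1 — Angular frequency: ω = 2π·f = 2π·50.6 = 317.9 rad/s.
Step 2 — Component impedances:
  R: Z = R = 29 Ω
  C: Z = 1/(jωC) = -j/(ω·C) = 0 - j142.3 Ω
Step 3 — Series combination: Z_total = R + C = 29 - j142.3 Ω = 145.2∠-78.5° Ω.
Step 4 — Source phasor: V = 220∠30.7° V = 189.2 + j112.3 V.
Step 5 — Current: I = V / Z = -0.4977 + j1.431 A = 1.515∠109.2° A.
Step 6 — Complex power: S = V·I* = 66.53 - j326.5 VA.
Step 7 — Real power: P = Re(S) = 66.53 W.
Step 8 — Reactive power: Q = Im(S) = -326.5 VAR.
Step 9 — Apparent power: |S| = 333.2 VA.
Step 10 — Power factor: PF = P/|S| = 0.1997 (leading).

(a) P = 66.53 W  (b) Q = -326.5 VAR  (c) S = 333.2 VA  (d) PF = 0.1997 (leading)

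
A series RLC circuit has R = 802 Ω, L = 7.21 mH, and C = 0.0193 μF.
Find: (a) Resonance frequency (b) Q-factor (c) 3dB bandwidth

Step 1 — Resonance condition Im(Z)=0 gives ω₀ = 1/√(LC).
Step 2 — ω₀ = 1/√(0.00721·1.93e-08) = 8.477e+04 rad/s.
Step 3 — f₀ = ω₀/(2π) = 1.349e+04 Hz.
Step 4 — Series Q: Q = ω₀L/R = 8.477e+04·0.00721/802 = 0.7621.
Step 5 — 3dB bandwidth: Δω = ω₀/Q = 1.112e+05 rad/s; BW = Δω/(2π) = 1.77e+04 Hz.

(a) f₀ = 1.349e+04 Hz  (b) Q = 0.7621  (c) BW = 1.77e+04 Hz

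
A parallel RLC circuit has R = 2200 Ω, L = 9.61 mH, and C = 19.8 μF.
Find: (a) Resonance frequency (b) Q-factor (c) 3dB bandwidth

Step 1 — Resonance: ω₀ = 1/√(LC) = 1/√(0.00961·1.98e-05) = 2292 rad/s.
Step 2 — f₀ = ω₀/(2π) = 364.9 Hz.
Step 3 — Parallel Q: Q = R/(ω₀L) = 2200/(2292·0.00961) = 99.86.
Step 4 — Bandwidth: Δω = ω₀/Q = 22.96 rad/s; BW = Δω/(2π) = 3.654 Hz.

(a) f₀ = 364.9 Hz  (b) Q = 99.86  (c) BW = 3.654 Hz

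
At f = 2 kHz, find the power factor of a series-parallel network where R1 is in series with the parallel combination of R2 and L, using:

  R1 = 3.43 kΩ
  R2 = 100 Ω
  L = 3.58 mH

Step 1 — Angular frequency: ω = 2π·f = 2π·2000 = 1.257e+04 rad/s.
Step 2 — Component impedances:
  R1: Z = R = 3430 Ω
  R2: Z = R = 100 Ω
  L: Z = jωL = j·1.257e+04·0.00358 = 0 + j44.99 Ω
Step 3 — Parallel branch: R2 || L = 1/(1/R2 + 1/L) = 16.83 + j37.42 Ω.
Step 4 — Series with R1: Z_total = R1 + (R2 || L) = 3447 + j37.42 Ω = 3447∠0.6° Ω.
Step 5 — Power factor: PF = cos(φ) = Re(Z)/|Z| = 3446.8/3447 = 0.9999.
Step 6 — Type: Im(Z) = 37.42 ⇒ lagging (phase φ = 0.6°).

PF = 0.9999 (lagging, φ = 0.6°)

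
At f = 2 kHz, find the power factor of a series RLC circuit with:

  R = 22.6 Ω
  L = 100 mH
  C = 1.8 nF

Step 1 — Angular frequency: ω = 2π·f = 2π·2000 = 1.257e+04 rad/s.
Step 2 — Component impedances:
  R: Z = R = 22.6 Ω
  L: Z = jωL = j·1.257e+04·0.1 = 0 + j1257 Ω
  C: Z = 1/(jωC) = -j/(ω·C) = 0 - j4.421e+04 Ω
Step 3 — Series combination: Z_total = R + L + C = 22.6 - j4.295e+04 Ω = 4.295e+04∠-90.0° Ω.
Step 4 — Power factor: PF = cos(φ) = Re(Z)/|Z| = 22.6/4.295e+04 = 0.0005262.
Step 5 — Type: Im(Z) = -4.295e+04 ⇒ leading (phase φ = -90.0°).

PF = 0.0005262 (leading, φ = -90.0°)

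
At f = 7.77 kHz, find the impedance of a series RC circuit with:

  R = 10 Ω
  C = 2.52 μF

Step 1 — Angular frequency: ω = 2π·f = 2π·7770 = 4.882e+04 rad/s.
Step 2 — Component impedances:
  R: Z = R = 10 Ω
  C: Z = 1/(jωC) = -j/(ω·C) = 0 - j8.128 Ω
Step 3 — Series combination: Z_total = R + C = 10 - j8.128 Ω = 12.89∠-39.1° Ω.

Z = 10 - j8.128 Ω = 12.89∠-39.1° Ω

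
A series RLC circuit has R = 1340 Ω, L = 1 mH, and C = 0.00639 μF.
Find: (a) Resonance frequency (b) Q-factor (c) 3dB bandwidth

Step 1 — Resonance: ω₀ = 1/√(LC) = 1/√(0.001·6.39e-09) = 3.956e+05 rad/s.
Step 2 — f₀ = ω₀/(2π) = 6.296e+04 Hz.
Step 3 — Series Q: Q = ω₀L/R = 3.956e+05·0.001/1340 = 0.2952.
Step 4 — Bandwidth: Δω = ω₀/Q = 1.34e+06 rad/s; BW = Δω/(2π) = 2.133e+05 Hz.

(a) f₀ = 6.296e+04 Hz  (b) Q = 0.2952  (c) BW = 2.133e+05 Hz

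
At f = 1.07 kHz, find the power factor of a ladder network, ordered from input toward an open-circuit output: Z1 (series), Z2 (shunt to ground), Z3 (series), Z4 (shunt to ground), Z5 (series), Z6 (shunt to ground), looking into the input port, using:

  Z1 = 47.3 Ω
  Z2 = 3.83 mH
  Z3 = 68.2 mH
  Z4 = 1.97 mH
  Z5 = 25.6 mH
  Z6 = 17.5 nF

Step 1 — Angular frequency: ω = 2π·f = 2π·1070 = 6723 rad/s.
Step 2 — Component impedances:
  Z1: Z = R = 47.3 Ω
  Z2: Z = jωL = j·6723·0.00383 = 0 + j25.75 Ω
  Z3: Z = jωL = j·6723·0.0682 = 0 + j458.5 Ω
  Z4: Z = jωL = j·6723·0.00197 = 0 + j13.24 Ω
  Z5: Z = jωL = j·6723·0.0256 = 0 + j172.1 Ω
  Z6: Z = 1/(jωC) = -j/(ω·C) = 0 - j8500 Ω
Step 3 — Ladder network (open output): work backward from the far end, alternating series and parallel combinations. Z_in = 47.3 + j24.42 Ω = 53.23∠27.3° Ω.
Step 4 — Power factor: PF = cos(φ) = Re(Z)/|Z| = 47.3/53.23 = 0.8886.
Step 5 — Type: Im(Z) = 24.42 ⇒ lagging (phase φ = 27.3°).

PF = 0.8886 (lagging, φ = 27.3°)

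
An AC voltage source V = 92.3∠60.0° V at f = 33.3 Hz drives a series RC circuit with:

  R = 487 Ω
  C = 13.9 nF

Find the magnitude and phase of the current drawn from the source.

Step 1 — Angular frequency: ω = 2π·f = 2π·33.3 = 209.2 rad/s.
Step 2 — Component impedances:
  R: Z = R = 487 Ω
  C: Z = 1/(jωC) = -j/(ω·C) = 0 - j3.438e+05 Ω
Step 3 — Series combination: Z_total = R + C = 487 - j3.438e+05 Ω = 3.438e+05∠-89.9° Ω.
Step 4 — Source phasor: V = 92.3∠60.0° V = 46.15 + j79.93 V.
Step 5 — Ohm's law: I = V / Z_total = (46.15 + j79.93) / (487 - j3.438e+05) = -0.0002323 + j0.0001345 A.
Step 6 — Convert to polar: |I| = 0.0002684 A, ∠I = 149.9°.

I = 0.0002684∠149.9° A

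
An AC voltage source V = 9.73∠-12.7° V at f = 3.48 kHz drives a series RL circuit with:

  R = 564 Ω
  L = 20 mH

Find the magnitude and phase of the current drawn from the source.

Step 1 — Angular frequency: ω = 2π·f = 2π·3480 = 2.187e+04 rad/s.
Step 2 — Component impedances:
  R: Z = R = 564 Ω
  L: Z = jωL = j·2.187e+04·0.02 = 0 + j437.3 Ω
Step 3 — Series combination: Z_total = R + L = 564 + j437.3 Ω = 713.7∠37.8° Ω.
Step 4 — Source phasor: V = 9.73∠-12.7° V = 9.492 - j2.139 V.
Step 5 — Ohm's law: I = V / Z_total = (9.492 - j2.139) / (564 + j437.3) = 0.008674 - j0.01052 A.
Step 6 — Convert to polar: |I| = 0.01363 A, ∠I = -50.5°.

I = 0.01363∠-50.5° A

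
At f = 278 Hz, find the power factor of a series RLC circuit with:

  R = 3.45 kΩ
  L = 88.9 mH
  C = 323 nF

Step 1 — Angular frequency: ω = 2π·f = 2π·278 = 1747 rad/s.
Step 2 — Component impedances:
  R: Z = R = 3450 Ω
  L: Z = jωL = j·1747·0.0889 = 0 + j155.3 Ω
  C: Z = 1/(jωC) = -j/(ω·C) = 0 - j1772 Ω
Step 3 — Series combination: Z_total = R + L + C = 3450 - j1617 Ω = 3810∠-25.1° Ω.
Step 4 — Power factor: PF = cos(φ) = Re(Z)/|Z| = 3450/3810 = 0.9055.
Step 5 — Type: Im(Z) = -1617 ⇒ leading (phase φ = -25.1°).

PF = 0.9055 (leading, φ = -25.1°)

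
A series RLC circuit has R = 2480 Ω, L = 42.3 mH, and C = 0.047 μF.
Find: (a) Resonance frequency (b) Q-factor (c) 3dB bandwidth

Step 1 — Resonance: ω₀ = 1/√(LC) = 1/√(0.0423·4.7e-08) = 2.243e+04 rad/s.
Step 2 — f₀ = ω₀/(2π) = 3569 Hz.
Step 3 — Series Q: Q = ω₀L/R = 2.243e+04·0.0423/2480 = 0.3825.
Step 4 — Bandwidth: Δω = ω₀/Q = 5.863e+04 rad/s; BW = Δω/(2π) = 9331 Hz.

(a) f₀ = 3569 Hz  (b) Q = 0.3825  (c) BW = 9331 Hz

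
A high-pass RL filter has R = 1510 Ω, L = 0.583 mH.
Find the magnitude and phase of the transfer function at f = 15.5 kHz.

Step 1 — Angular frequency: ω = 2π·1.55e+04 = 9.739e+04 rad/s.
Step 2 — Transfer function: H(jω) = jωL/(R + jωL).
Step 3 — Numerator jωL = j·56.78; denominator R + jωL = 1510 + j56.78.
Step 4 — H = 0.001412 + j0.03755.
Step 5 — Magnitude: |H| = 0.03757 (-28.5 dB); phase: φ = 87.8°.

|H| = 0.03757 (-28.5 dB), φ = 87.8°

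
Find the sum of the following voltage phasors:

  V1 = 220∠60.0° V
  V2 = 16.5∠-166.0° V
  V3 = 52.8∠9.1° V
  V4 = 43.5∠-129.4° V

Step 1 — Convert each phasor to rectangular form:
  V1 = 220·(cos(60.0°) + j·sin(60.0°)) = 110 + j190.5 V
  V2 = 16.5·(cos(-166.0°) + j·sin(-166.0°)) = -16.01 - j3.992 V
  V3 = 52.8·(cos(9.1°) + j·sin(9.1°)) = 52.14 + j8.351 V
  V4 = 43.5·(cos(-129.4°) + j·sin(-129.4°)) = -27.61 - j33.61 V
Step 2 — Sum components: V_total = 118.5 + j161.3 V.
Step 3 — Convert to polar: |V_total| = 200.1 V, ∠V_total = 53.7°.

V_total = 200.1∠53.7° V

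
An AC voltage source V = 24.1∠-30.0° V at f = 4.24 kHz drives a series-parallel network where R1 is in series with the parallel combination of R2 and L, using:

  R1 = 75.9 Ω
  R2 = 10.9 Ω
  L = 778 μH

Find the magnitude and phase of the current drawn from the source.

Step 1 — Angular frequency: ω = 2π·f = 2π·4240 = 2.664e+04 rad/s.
Step 2 — Component impedances:
  R1: Z = R = 75.9 Ω
  R2: Z = R = 10.9 Ω
  L: Z = jωL = j·2.664e+04·0.000778 = 0 + j20.73 Ω
Step 3 — Parallel branch: R2 || L = 1/(1/R2 + 1/L) = 8.539 + j4.49 Ω.
Step 4 — Series with R1: Z_total = R1 + (R2 || L) = 84.44 + j4.49 Ω = 84.56∠3.0° Ω.
Step 5 — Source phasor: V = 24.1∠-30.0° V = 20.87 - j12.05 V.
Step 6 — Ohm's law: I = V / Z_total = (20.87 - j12.05) / (84.44 + j4.49) = 0.2389 - j0.1554 A.
Step 7 — Convert to polar: |I| = 0.285 A, ∠I = -33.0°.

I = 0.285∠-33.0° A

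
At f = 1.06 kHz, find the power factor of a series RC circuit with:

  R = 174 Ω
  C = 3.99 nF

Step 1 — Angular frequency: ω = 2π·f = 2π·1060 = 6660 rad/s.
Step 2 — Component impedances:
  R: Z = R = 174 Ω
  C: Z = 1/(jωC) = -j/(ω·C) = 0 - j3.763e+04 Ω
Step 3 — Series combination: Z_total = R + C = 174 - j3.763e+04 Ω = 3.763e+04∠-89.7° Ω.
Step 4 — Power factor: PF = cos(φ) = Re(Z)/|Z| = 174/3.763e+04 = 0.004624.
Step 5 — Type: Im(Z) = -3.763e+04 ⇒ leading (phase φ = -89.7°).

PF = 0.004624 (leading, φ = -89.7°)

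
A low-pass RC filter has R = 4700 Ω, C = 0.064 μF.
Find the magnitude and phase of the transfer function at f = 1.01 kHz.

Step 1 — Angular frequency: ω = 2π·1010 = 6346 rad/s.
Step 2 — Transfer function: H(jω) = 1/(1 + jωRC).
Step 3 — Denominator: 1 + jωRC = 1 + j·6346·4700·6.4e-08 = 1 + j1.909.
Step 4 — H = 0.2153 - j0.4111.
Step 5 — Magnitude: |H| = 0.464 (-6.7 dB); phase: φ = -62.4°.

|H| = 0.464 (-6.7 dB), φ = -62.4°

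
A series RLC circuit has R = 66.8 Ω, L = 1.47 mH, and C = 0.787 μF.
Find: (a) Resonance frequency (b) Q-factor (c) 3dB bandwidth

Step 1 — Resonance condition Im(Z)=0 gives ω₀ = 1/√(LC).
Step 2 — ω₀ = 1/√(0.00147·7.87e-07) = 2.94e+04 rad/s.
Step 3 — f₀ = ω₀/(2π) = 4679 Hz.
Step 4 — Series Q: Q = ω₀L/R = 2.94e+04·0.00147/66.8 = 0.647.
Step 5 — 3dB bandwidth: Δω = ω₀/Q = 4.544e+04 rad/s; BW = Δω/(2π) = 7232 Hz.

(a) f₀ = 4679 Hz  (b) Q = 0.647  (c) BW = 7232 Hz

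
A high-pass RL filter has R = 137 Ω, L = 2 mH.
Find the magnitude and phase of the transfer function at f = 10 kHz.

Step 1 — Angular frequency: ω = 2π·1e+04 = 6.283e+04 rad/s.
Step 2 — Transfer function: H(jω) = jωL/(R + jωL).
Step 3 — Numerator jωL = j·125.7; denominator R + jωL = 137 + j125.7.
Step 4 — H = 0.4569 + j0.4981.
Step 5 — Magnitude: |H| = 0.676 (-3.4 dB); phase: φ = 47.5°.

|H| = 0.676 (-3.4 dB), φ = 47.5°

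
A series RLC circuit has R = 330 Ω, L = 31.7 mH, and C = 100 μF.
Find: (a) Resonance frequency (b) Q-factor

Step 1 — Resonance condition Im(Z)=0 gives ω₀ = 1/√(LC).
Step 2 — ω₀ = 1/√(0.0317·0.0001) = 561.7 rad/s.
Step 3 — f₀ = ω₀/(2π) = 89.39 Hz.
Step 4 — Series Q: Q = ω₀L/R = 561.7·0.0317/330 = 0.05395.

(a) f₀ = 89.39 Hz  (b) Q = 0.05395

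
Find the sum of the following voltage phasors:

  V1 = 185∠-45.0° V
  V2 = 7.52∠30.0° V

Step 1 — Convert each phasor to rectangular form:
  V1 = 185·(cos(-45.0°) + j·sin(-45.0°)) = 130.8 - j130.8 V
  V2 = 7.52·(cos(30.0°) + j·sin(30.0°)) = 6.513 + j3.76 V
Step 2 — Sum components: V_total = 137.3 - j127.1 V.
Step 3 — Convert to polar: |V_total| = 187.1 V, ∠V_total = -42.8°.

V_total = 187.1∠-42.8° V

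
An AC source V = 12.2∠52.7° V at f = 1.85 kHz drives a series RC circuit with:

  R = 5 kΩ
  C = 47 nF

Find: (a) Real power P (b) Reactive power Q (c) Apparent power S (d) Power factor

Step 1 — Angular frequency: ω = 2π·f = 2π·1850 = 1.162e+04 rad/s.
Step 2 — Component impedances:
  R: Z = R = 5000 Ω
  C: Z = 1/(jωC) = -j/(ω·C) = 0 - j1830 Ω
Step 3 — Series combination: Z_total = R + C = 5000 - j1830 Ω = 5325∠-20.1° Ω.
Step 4 — Source phasor: V = 12.2∠52.7° V = 7.393 + j9.705 V.
Step 5 — Current: I = V / Z = 0.0006773 + j0.002189 A = 0.002291∠72.8° A.
Step 6 — Complex power: S = V·I* = 0.02625 - j0.00961 VA.
Step 7 — Real power: P = Re(S) = 0.02625 W.
Step 8 — Reactive power: Q = Im(S) = -0.00961 VAR.
Step 9 — Apparent power: |S| = 0.02795 VA.
Step 10 — Power factor: PF = P/|S| = 0.9391 (leading).

(a) P = 0.02625 W  (b) Q = -0.00961 VAR  (c) S = 0.02795 VA  (d) PF = 0.9391 (leading)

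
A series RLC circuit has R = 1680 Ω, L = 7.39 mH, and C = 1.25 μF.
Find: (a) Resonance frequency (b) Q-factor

Step 1 — Resonance condition Im(Z)=0 gives ω₀ = 1/√(LC).
Step 2 — ω₀ = 1/√(0.00739·1.25e-06) = 1.04e+04 rad/s.
Step 3 — f₀ = ω₀/(2π) = 1656 Hz.
Step 4 — Series Q: Q = ω₀L/R = 1.04e+04·0.00739/1680 = 0.04577.

(a) f₀ = 1656 Hz  (b) Q = 0.04577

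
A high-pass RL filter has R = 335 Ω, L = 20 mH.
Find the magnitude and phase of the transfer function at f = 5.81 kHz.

Step 1 — Angular frequency: ω = 2π·5810 = 3.651e+04 rad/s.
Step 2 — Transfer function: H(jω) = jωL/(R + jωL).
Step 3 — Numerator jωL = j·730.1; denominator R + jωL = 335 + j730.1.
Step 4 — H = 0.8261 + j0.379.
Step 5 — Magnitude: |H| = 0.9089 (-0.8 dB); phase: φ = 24.6°.

|H| = 0.9089 (-0.8 dB), φ = 24.6°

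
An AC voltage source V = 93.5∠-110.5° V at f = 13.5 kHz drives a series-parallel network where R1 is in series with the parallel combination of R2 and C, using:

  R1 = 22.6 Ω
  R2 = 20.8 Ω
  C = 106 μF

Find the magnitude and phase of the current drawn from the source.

Step 1 — Angular frequency: ω = 2π·f = 2π·1.35e+04 = 8.482e+04 rad/s.
Step 2 — Component impedances:
  R1: Z = R = 22.6 Ω
  R2: Z = R = 20.8 Ω
  C: Z = 1/(jωC) = -j/(ω·C) = 0 - j0.1112 Ω
Step 3 — Parallel branch: R2 || C = 1/(1/R2 + 1/C) = 0.0005947 - j0.1112 Ω.
Step 4 — Series with R1: Z_total = R1 + (R2 || C) = 22.6 - j0.1112 Ω = 22.6∠-0.3° Ω.
Step 5 — Source phasor: V = 93.5∠-110.5° V = -32.74 - j87.58 V.
Step 6 — Ohm's law: I = V / Z_total = (-32.74 - j87.58) / (22.6 - j0.1112) = -1.43 - j3.882 A.
Step 7 — Convert to polar: |I| = 4.137 A, ∠I = -110.2°.

I = 4.137∠-110.2° A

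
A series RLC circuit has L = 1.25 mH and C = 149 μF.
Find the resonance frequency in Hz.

Step 1 — Resonance condition Im(Z)=0 gives ω₀ = 1/√(LC).
Step 2 — ω₀ = 1/√(0.00125·0.000149) = 2317 rad/s.
Step 3 — f₀ = ω₀/(2π) = 368.8 Hz.

f₀ = 368.8 Hz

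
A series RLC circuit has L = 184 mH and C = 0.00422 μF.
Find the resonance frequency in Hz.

Step 1 — Resonance condition Im(Z)=0 gives ω₀ = 1/√(LC).
Step 2 — ω₀ = 1/√(0.184·4.22e-09) = 3.589e+04 rad/s.
Step 3 — f₀ = ω₀/(2π) = 5712 Hz.

f₀ = 5712 Hz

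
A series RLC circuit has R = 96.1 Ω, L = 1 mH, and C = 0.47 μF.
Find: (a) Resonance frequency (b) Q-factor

Step 1 — Resonance condition Im(Z)=0 gives ω₀ = 1/√(LC).
Step 2 — ω₀ = 1/√(0.001·4.7e-07) = 4.613e+04 rad/s.
Step 3 — f₀ = ω₀/(2π) = 7341 Hz.
Step 4 — Series Q: Q = ω₀L/R = 4.613e+04·0.001/96.1 = 0.48.

(a) f₀ = 7341 Hz  (b) Q = 0.48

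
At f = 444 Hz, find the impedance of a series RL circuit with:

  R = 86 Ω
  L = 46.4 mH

Step 1 — Angular frequency: ω = 2π·f = 2π·444 = 2790 rad/s.
Step 2 — Component impedances:
  R: Z = R = 86 Ω
  L: Z = jωL = j·2790·0.0464 = 0 + j129.4 Ω
Step 3 — Series combination: Z_total = R + L = 86 + j129.4 Ω = 155.4∠56.4° Ω.

Z = 86 + j129.4 Ω = 155.4∠56.4° Ω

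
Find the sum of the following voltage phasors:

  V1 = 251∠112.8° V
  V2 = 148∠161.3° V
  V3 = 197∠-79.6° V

Step 1 — Convert each phasor to rectangular form:
  V1 = 251·(cos(112.8°) + j·sin(112.8°)) = -97.27 + j231.4 V
  V2 = 148·(cos(161.3°) + j·sin(161.3°)) = -140.2 + j47.45 V
  V3 = 197·(cos(-79.6°) + j·sin(-79.6°)) = 35.56 - j193.8 V
Step 2 — Sum components: V_total = -201.9 + j85.07 V.
Step 3 — Convert to polar: |V_total| = 219.1 V, ∠V_total = 157.1°.

V_total = 219.1∠157.1° V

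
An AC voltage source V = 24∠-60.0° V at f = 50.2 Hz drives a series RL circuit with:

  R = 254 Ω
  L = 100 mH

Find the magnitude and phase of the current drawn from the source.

Step 1 — Angular frequency: ω = 2π·f = 2π·50.2 = 315.4 rad/s.
Step 2 — Component impedances:
  R: Z = R = 254 Ω
  L: Z = jωL = j·315.4·0.1 = 0 + j31.54 Ω
Step 3 — Series combination: Z_total = R + L = 254 + j31.54 Ω = 256∠7.1° Ω.
Step 4 — Source phasor: V = 24∠-60.0° V = 12 - j20.78 V.
Step 5 — Ohm's law: I = V / Z_total = (12 - j20.78) / (254 + j31.54) = 0.03652 - j0.08636 A.
Step 6 — Convert to polar: |I| = 0.09377 A, ∠I = -67.1°.

I = 0.09377∠-67.1° A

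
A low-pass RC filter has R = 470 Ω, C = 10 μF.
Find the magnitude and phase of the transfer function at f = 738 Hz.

Step 1 — Angular frequency: ω = 2π·738 = 4637 rad/s.
Step 2 — Transfer function: H(jω) = 1/(1 + jωRC).
Step 3 — Denominator: 1 + jωRC = 1 + j·4637·470·1e-05 = 1 + j21.79.
Step 4 — H = 0.002101 - j0.04579.
Step 5 — Magnitude: |H| = 0.04584 (-26.8 dB); phase: φ = -87.4°.

|H| = 0.04584 (-26.8 dB), φ = -87.4°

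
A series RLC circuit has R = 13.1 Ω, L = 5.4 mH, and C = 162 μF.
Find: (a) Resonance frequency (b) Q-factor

Step 1 — Resonance condition Im(Z)=0 gives ω₀ = 1/√(LC).
Step 2 — ω₀ = 1/√(0.0054·0.000162) = 1069 rad/s.
Step 3 — f₀ = ω₀/(2π) = 170.2 Hz.
Step 4 — Series Q: Q = ω₀L/R = 1069·0.0054/13.1 = 0.4407.

(a) f₀ = 170.2 Hz  (b) Q = 0.4407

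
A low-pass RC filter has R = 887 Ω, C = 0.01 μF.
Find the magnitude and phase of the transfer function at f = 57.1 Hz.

Step 1 — Angular frequency: ω = 2π·57.1 = 358.8 rad/s.
Step 2 — Transfer function: H(jω) = 1/(1 + jωRC).
Step 3 — Denominator: 1 + jωRC = 1 + j·358.8·887·1e-08 = 1 + j0.003182.
Step 4 — H = 1 - j0.003182.
Step 5 — Magnitude: |H| = 1 (-0.0 dB); phase: φ = -0.2°.

|H| = 1 (-0.0 dB), φ = -0.2°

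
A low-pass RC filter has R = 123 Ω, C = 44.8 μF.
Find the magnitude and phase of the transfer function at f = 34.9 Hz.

Step 1 — Angular frequency: ω = 2π·34.9 = 219.3 rad/s.
Step 2 — Transfer function: H(jω) = 1/(1 + jωRC).
Step 3 — Denominator: 1 + jωRC = 1 + j·219.3·123·4.48e-05 = 1 + j1.208.
Step 4 — H = 0.4065 - j0.4912.
Step 5 — Magnitude: |H| = 0.6376 (-3.9 dB); phase: φ = -50.4°.

|H| = 0.6376 (-3.9 dB), φ = -50.4°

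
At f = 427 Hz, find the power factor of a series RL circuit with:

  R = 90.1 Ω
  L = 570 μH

Step 1 — Angular frequency: ω = 2π·f = 2π·427 = 2683 rad/s.
Step 2 — Component impedances:
  R: Z = R = 90.1 Ω
  L: Z = jωL = j·2683·0.00057 = 0 + j1.529 Ω
Step 3 — Series combination: Z_total = R + L = 90.1 + j1.529 Ω = 90.11∠1.0° Ω.
Step 4 — Power factor: PF = cos(φ) = Re(Z)/|Z| = 90.1/90.11 = 0.9999.
Step 5 — Type: Im(Z) = 1.529 ⇒ lagging (phase φ = 1.0°).

PF = 0.9999 (lagging, φ = 1.0°)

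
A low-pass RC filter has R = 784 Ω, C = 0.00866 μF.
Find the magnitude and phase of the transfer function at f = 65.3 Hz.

Step 1 — Angular frequency: ω = 2π·65.3 = 410.3 rad/s.
Step 2 — Transfer function: H(jω) = 1/(1 + jωRC).
Step 3 — Denominator: 1 + jωRC = 1 + j·410.3·784·8.66e-09 = 1 + j0.002786.
Step 4 — H = 1 - j0.002786.
Step 5 — Magnitude: |H| = 1 (-0.0 dB); phase: φ = -0.2°.

|H| = 1 (-0.0 dB), φ = -0.2°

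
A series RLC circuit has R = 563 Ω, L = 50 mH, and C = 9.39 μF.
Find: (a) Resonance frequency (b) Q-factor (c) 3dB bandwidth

Step 1 — Resonance: ω₀ = 1/√(LC) = 1/√(0.05·9.39e-06) = 1459 rad/s.
Step 2 — f₀ = ω₀/(2π) = 232.3 Hz.
Step 3 — Series Q: Q = ω₀L/R = 1459·0.05/563 = 0.1296.
Step 4 — Bandwidth: Δω = ω₀/Q = 1.126e+04 rad/s; BW = Δω/(2π) = 1792 Hz.

(a) f₀ = 232.3 Hz  (b) Q = 0.1296  (c) BW = 1792 Hz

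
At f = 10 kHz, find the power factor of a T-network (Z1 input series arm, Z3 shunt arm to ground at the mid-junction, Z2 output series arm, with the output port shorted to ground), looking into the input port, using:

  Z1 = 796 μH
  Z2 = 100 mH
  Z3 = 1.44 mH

Step 1 — Angular frequency: ω = 2π·f = 2π·1e+04 = 6.283e+04 rad/s.
Step 2 — Component impedances:
  Z1: Z = jωL = j·6.283e+04·0.000796 = 0 + j50.01 Ω
  Z2: Z = jωL = j·6.283e+04·0.1 = 0 + j6283 Ω
  Z3: Z = jωL = j·6.283e+04·0.00144 = 0 + j90.48 Ω
Step 3 — With the output port shorted to ground, the output series arm Z2 runs from the junction to ground; the shunt arm Z3 also runs from the junction to ground. They appear in parallel: Z3 || Z2 = 0 + j89.19 Ω.
Step 4 — Series with input arm Z1: Z_in = Z1 + (Z3 || Z2) = 0 + j139.2 Ω = 139.2∠90.0° Ω.
Step 5 — Power factor: PF = cos(φ) = Re(Z)/|Z| = 0/139.2 = 0.
Step 6 — Type: Im(Z) = 139.2 ⇒ lagging (phase φ = 90.0°).

PF = 0 (lagging, φ = 90.0°)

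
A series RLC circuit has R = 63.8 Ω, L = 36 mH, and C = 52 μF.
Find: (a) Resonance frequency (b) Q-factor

Step 1 — Resonance condition Im(Z)=0 gives ω₀ = 1/√(LC).
Step 2 — ω₀ = 1/√(0.036·5.2e-05) = 730.9 rad/s.
Step 3 — f₀ = ω₀/(2π) = 116.3 Hz.
Step 4 — Series Q: Q = ω₀L/R = 730.9·0.036/63.8 = 0.4124.

(a) f₀ = 116.3 Hz  (b) Q = 0.4124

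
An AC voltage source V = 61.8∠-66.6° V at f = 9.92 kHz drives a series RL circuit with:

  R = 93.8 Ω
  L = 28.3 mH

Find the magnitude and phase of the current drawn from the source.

Step 1 — Angular frequency: ω = 2π·f = 2π·9920 = 6.233e+04 rad/s.
Step 2 — Component impedances:
  R: Z = R = 93.8 Ω
  L: Z = jωL = j·6.233e+04·0.0283 = 0 + j1764 Ω
Step 3 — Series combination: Z_total = R + L = 93.8 + j1764 Ω = 1766∠87.0° Ω.
Step 4 — Source phasor: V = 61.8∠-66.6° V = 24.54 - j56.72 V.
Step 5 — Ohm's law: I = V / Z_total = (24.54 - j56.72) / (93.8 + j1764) = -0.03133 - j0.01558 A.
Step 6 — Convert to polar: |I| = 0.03499 A, ∠I = -153.6°.

I = 0.03499∠-153.6° A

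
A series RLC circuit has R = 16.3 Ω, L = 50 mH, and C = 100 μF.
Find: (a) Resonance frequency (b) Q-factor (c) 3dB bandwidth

Step 1 — Resonance condition Im(Z)=0 gives ω₀ = 1/√(LC).
Step 2 — ω₀ = 1/√(0.05·0.0001) = 447.2 rad/s.
Step 3 — f₀ = ω₀/(2π) = 71.18 Hz.
Step 4 — Series Q: Q = ω₀L/R = 447.2·0.05/16.3 = 1.372.
Step 5 — 3dB bandwidth: Δω = ω₀/Q = 326 rad/s; BW = Δω/(2π) = 51.88 Hz.

(a) f₀ = 71.18 Hz  (b) Q = 1.372  (c) BW = 51.88 Hz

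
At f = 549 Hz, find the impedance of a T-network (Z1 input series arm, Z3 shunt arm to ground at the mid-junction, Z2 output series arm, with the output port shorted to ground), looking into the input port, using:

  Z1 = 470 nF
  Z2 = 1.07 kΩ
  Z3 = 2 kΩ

Step 1 — Angular frequency: ω = 2π·f = 2π·549 = 3449 rad/s.
Step 2 — Component impedances:
  Z1: Z = 1/(jωC) = -j/(ω·C) = 0 - j616.8 Ω
  Z2: Z = R = 1070 Ω
  Z3: Z = R = 2000 Ω
Step 3 — With the output port shorted to ground, the output series arm Z2 runs from the junction to ground; the shunt arm Z3 also runs from the junction to ground. They appear in parallel: Z3 || Z2 = 697.1 Ω.
Step 4 — Series with input arm Z1: Z_in = Z1 + (Z3 || Z2) = 697.1 - j616.8 Ω = 930.8∠-41.5° Ω.

Z = 697.1 - j616.8 Ω = 930.8∠-41.5° Ω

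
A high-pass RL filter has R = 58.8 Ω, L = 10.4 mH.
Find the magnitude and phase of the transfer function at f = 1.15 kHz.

Step 1 — Angular frequency: ω = 2π·1150 = 7226 rad/s.
Step 2 — Transfer function: H(jω) = jωL/(R + jωL).
Step 3 — Numerator jωL = j·75.15; denominator R + jωL = 58.8 + j75.15.
Step 4 — H = 0.6202 + j0.4853.
Step 5 — Magnitude: |H| = 0.7876 (-2.1 dB); phase: φ = 38.0°.

|H| = 0.7876 (-2.1 dB), φ = 38.0°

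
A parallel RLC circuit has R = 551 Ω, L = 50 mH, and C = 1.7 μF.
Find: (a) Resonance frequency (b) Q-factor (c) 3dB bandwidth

Step 1 — Resonance: ω₀ = 1/√(LC) = 1/√(0.05·1.7e-06) = 3430 rad/s.
Step 2 — f₀ = ω₀/(2π) = 545.9 Hz.
Step 3 — Parallel Q: Q = R/(ω₀L) = 551/(3430·0.05) = 3.213.
Step 4 — Bandwidth: Δω = ω₀/Q = 1068 rad/s; BW = Δω/(2π) = 169.9 Hz.

(a) f₀ = 545.9 Hz  (b) Q = 3.213  (c) BW = 169.9 Hz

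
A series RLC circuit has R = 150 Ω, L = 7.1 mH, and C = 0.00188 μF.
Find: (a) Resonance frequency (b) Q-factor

Step 1 — Resonance condition Im(Z)=0 gives ω₀ = 1/√(LC).
Step 2 — ω₀ = 1/√(0.0071·1.88e-09) = 2.737e+05 rad/s.
Step 3 — f₀ = ω₀/(2π) = 4.356e+04 Hz.
Step 4 — Series Q: Q = ω₀L/R = 2.737e+05·0.0071/150 = 12.96.

(a) f₀ = 4.356e+04 Hz  (b) Q = 12.96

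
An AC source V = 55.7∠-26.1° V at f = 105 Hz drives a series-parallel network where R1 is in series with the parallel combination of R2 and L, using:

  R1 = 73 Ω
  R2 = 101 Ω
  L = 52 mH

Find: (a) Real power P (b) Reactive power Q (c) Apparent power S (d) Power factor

Step 1 — Angular frequency: ω = 2π·f = 2π·105 = 659.7 rad/s.
Step 2 — Component impedances:
  R1: Z = R = 73 Ω
  R2: Z = R = 101 Ω
  L: Z = jωL = j·659.7·0.052 = 0 + j34.31 Ω
Step 3 — Parallel branch: R2 || L = 1/(1/R2 + 1/L) = 10.45 + j30.76 Ω.
Step 4 — Series with R1: Z_total = R1 + (R2 || L) = 83.45 + j30.76 Ω = 88.94∠20.2° Ω.
Step 5 — Source phasor: V = 55.7∠-26.1° V = 50.02 - j24.5 V.
Step 6 — Current: I = V / Z = 0.4324 - j0.453 A = 0.6263∠-46.3° A.
Step 7 — Complex power: S = V·I* = 32.73 + j12.06 VA.
Step 8 — Real power: P = Re(S) = 32.73 W.
Step 9 — Reactive power: Q = Im(S) = 12.06 VAR.
Step 10 — Apparent power: |S| = 34.88 VA.
Step 11 — Power factor: PF = P/|S| = 0.9383 (lagging).

(a) P = 32.73 W  (b) Q = 12.06 VAR  (c) S = 34.88 VA  (d) PF = 0.9383 (lagging)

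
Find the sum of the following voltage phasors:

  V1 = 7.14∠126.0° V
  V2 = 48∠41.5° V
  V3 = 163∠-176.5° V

Step 1 — Convert each phasor to rectangular form:
  V1 = 7.14·(cos(126.0°) + j·sin(126.0°)) = -4.197 + j5.776 V
  V2 = 48·(cos(41.5°) + j·sin(41.5°)) = 35.95 + j31.81 V
  V3 = 163·(cos(-176.5°) + j·sin(-176.5°)) = -162.7 - j9.951 V
Step 2 — Sum components: V_total = -130.9 + j27.63 V.
Step 3 — Convert to polar: |V_total| = 133.8 V, ∠V_total = 168.1°.

V_total = 133.8∠168.1° V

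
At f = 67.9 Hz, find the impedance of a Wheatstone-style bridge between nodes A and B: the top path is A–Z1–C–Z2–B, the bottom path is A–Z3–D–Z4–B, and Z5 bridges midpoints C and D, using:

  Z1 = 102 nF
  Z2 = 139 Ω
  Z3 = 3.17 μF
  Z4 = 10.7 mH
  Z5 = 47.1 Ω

Step 1 — Angular frequency: ω = 2π·f = 2π·67.9 = 426.6 rad/s.
Step 2 — Component impedances:
  Z1: Z = 1/(jωC) = -j/(ω·C) = 0 - j2.298e+04 Ω
  Z2: Z = R = 139 Ω
  Z3: Z = 1/(jωC) = -j/(ω·C) = 0 - j739.4 Ω
  Z4: Z = jωL = j·426.6·0.0107 = 0 + j4.565 Ω
  Z5: Z = R = 47.1 Ω
Step 3 — Bridge requires nodal analysis (the Z5 bridge couples midpoints C and D, so the two paths cannot be reduced to a simple series/parallel combination). Setting node B to ground and injecting 1 A at node A, the 3-node admittance system at A, C, D solves to V_A = Z_AB = 0.1442 - j711.9 Ω = 711.9∠-90.0° Ω.

Z = 0.1442 - j711.9 Ω = 711.9∠-90.0° Ω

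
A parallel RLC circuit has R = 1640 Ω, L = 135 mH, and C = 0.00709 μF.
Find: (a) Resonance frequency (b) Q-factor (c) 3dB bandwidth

Step 1 — Resonance: ω₀ = 1/√(LC) = 1/√(0.135·7.09e-09) = 3.232e+04 rad/s.
Step 2 — f₀ = ω₀/(2π) = 5144 Hz.
Step 3 — Parallel Q: Q = R/(ω₀L) = 1640/(3.232e+04·0.135) = 0.3758.
Step 4 — Bandwidth: Δω = ω₀/Q = 8.6e+04 rad/s; BW = Δω/(2π) = 1.369e+04 Hz.

(a) f₀ = 5144 Hz  (b) Q = 0.3758  (c) BW = 1.369e+04 Hz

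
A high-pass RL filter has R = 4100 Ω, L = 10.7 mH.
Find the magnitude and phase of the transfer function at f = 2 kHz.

Step 1 — Angular frequency: ω = 2π·2000 = 1.257e+04 rad/s.
Step 2 — Transfer function: H(jω) = jωL/(R + jωL).
Step 3 — Numerator jωL = j·134.5; denominator R + jωL = 4100 + j134.5.
Step 4 — H = 0.001074 + j0.03276.
Step 5 — Magnitude: |H| = 0.03278 (-29.7 dB); phase: φ = 88.1°.

|H| = 0.03278 (-29.7 dB), φ = 88.1°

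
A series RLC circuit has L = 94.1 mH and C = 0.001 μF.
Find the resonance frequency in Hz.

Step 1 — Resonance condition Im(Z)=0 gives ω₀ = 1/√(LC).
Step 2 — ω₀ = 1/√(0.0941·1e-09) = 1.031e+05 rad/s.
Step 3 — f₀ = ω₀/(2π) = 1.641e+04 Hz.

f₀ = 1.641e+04 Hz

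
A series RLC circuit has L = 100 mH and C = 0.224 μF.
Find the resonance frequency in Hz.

Step 1 — Resonance condition Im(Z)=0 gives ω₀ = 1/√(LC).
Step 2 — ω₀ = 1/√(0.1·2.24e-07) = 6682 rad/s.
Step 3 — f₀ = ω₀/(2π) = 1063 Hz.

f₀ = 1063 Hz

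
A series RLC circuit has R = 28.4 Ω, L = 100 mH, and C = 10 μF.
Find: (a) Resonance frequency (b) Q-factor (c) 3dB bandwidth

Step 1 — Resonance: ω₀ = 1/√(LC) = 1/√(0.1·1e-05) = 1000 rad/s.
Step 2 — f₀ = ω₀/(2π) = 159.2 Hz.
Step 3 — Series Q: Q = ω₀L/R = 1000·0.1/28.4 = 3.521.
Step 4 — Bandwidth: Δω = ω₀/Q = 284 rad/s; BW = Δω/(2π) = 45.2 Hz.

(a) f₀ = 159.2 Hz  (b) Q = 3.521  (c) BW = 45.2 Hz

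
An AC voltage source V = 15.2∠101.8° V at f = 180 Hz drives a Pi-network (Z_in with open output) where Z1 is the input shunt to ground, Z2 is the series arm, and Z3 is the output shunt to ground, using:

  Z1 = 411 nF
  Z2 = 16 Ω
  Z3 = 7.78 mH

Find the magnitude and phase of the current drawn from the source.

Step 1 — Angular frequency: ω = 2π·f = 2π·180 = 1131 rad/s.
Step 2 — Component impedances:
  Z1: Z = 1/(jωC) = -j/(ω·C) = 0 - j2151 Ω
  Z2: Z = R = 16 Ω
  Z3: Z = jωL = j·1131·0.00778 = 0 + j8.799 Ω
Step 3 — With open output, the series arm Z2 and the output shunt Z3 appear in series to ground: Z2 + Z3 = 16 + j8.799 Ω.
Step 4 — Parallel with input shunt Z1: Z_in = Z1 || (Z2 + Z3) = 16.13 + j8.715 Ω = 18.33∠28.4° Ω.
Step 5 — Source phasor: V = 15.2∠101.8° V = -3.108 + j14.88 V.
Step 6 — Ohm's law: I = V / Z_total = (-3.108 + j14.88) / (16.13 + j8.715) = 0.2366 + j0.7946 A.
Step 7 — Convert to polar: |I| = 0.829 A, ∠I = 73.4°.

I = 0.829∠73.4° A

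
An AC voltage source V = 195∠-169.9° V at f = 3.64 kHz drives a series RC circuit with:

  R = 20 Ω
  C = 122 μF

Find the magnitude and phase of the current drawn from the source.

Step 1 — Angular frequency: ω = 2π·f = 2π·3640 = 2.287e+04 rad/s.
Step 2 — Component impedances:
  R: Z = R = 20 Ω
  C: Z = 1/(jωC) = -j/(ω·C) = 0 - j0.3584 Ω
Step 3 — Series combination: Z_total = R + C = 20 - j0.3584 Ω = 20∠-1.0° Ω.
Step 4 — Source phasor: V = 195∠-169.9° V = -192 - j34.2 V.
Step 5 — Ohm's law: I = V / Z_total = (-192 - j34.2) / (20 - j0.3584) = -9.565 - j1.881 A.
Step 6 — Convert to polar: |I| = 9.748 A, ∠I = -168.9°.

I = 9.748∠-168.9° A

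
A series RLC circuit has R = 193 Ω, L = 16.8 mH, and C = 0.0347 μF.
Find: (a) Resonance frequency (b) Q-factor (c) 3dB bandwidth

Step 1 — Resonance condition Im(Z)=0 gives ω₀ = 1/√(LC).
Step 2 — ω₀ = 1/√(0.0168·3.47e-08) = 4.142e+04 rad/s.
Step 3 — f₀ = ω₀/(2π) = 6592 Hz.
Step 4 — Series Q: Q = ω₀L/R = 4.142e+04·0.0168/193 = 3.605.
Step 5 — 3dB bandwidth: Δω = ω₀/Q = 1.149e+04 rad/s; BW = Δω/(2π) = 1828 Hz.

(a) f₀ = 6592 Hz  (b) Q = 3.605  (c) BW = 1828 Hz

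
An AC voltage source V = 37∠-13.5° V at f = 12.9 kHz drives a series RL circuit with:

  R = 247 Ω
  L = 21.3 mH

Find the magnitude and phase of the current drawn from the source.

Step 1 — Angular frequency: ω = 2π·f = 2π·1.29e+04 = 8.105e+04 rad/s.
Step 2 — Component impedances:
  R: Z = R = 247 Ω
  L: Z = jωL = j·8.105e+04·0.0213 = 0 + j1726 Ω
Step 3 — Series combination: Z_total = R + L = 247 + j1726 Ω = 1744∠81.9° Ω.
Step 4 — Source phasor: V = 37∠-13.5° V = 35.98 - j8.637 V.
Step 5 — Ohm's law: I = V / Z_total = (35.98 - j8.637) / (247 + j1726) = -0.001981 - j0.02112 A.
Step 6 — Convert to polar: |I| = 0.02122 A, ∠I = -95.4°.

I = 0.02122∠-95.4° A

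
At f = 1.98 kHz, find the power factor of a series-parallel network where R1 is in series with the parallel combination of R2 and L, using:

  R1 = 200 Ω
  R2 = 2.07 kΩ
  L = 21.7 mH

Step 1 — Angular frequency: ω = 2π·f = 2π·1980 = 1.244e+04 rad/s.
Step 2 — Component impedances:
  R1: Z = R = 200 Ω
  R2: Z = R = 2070 Ω
  L: Z = jωL = j·1.244e+04·0.0217 = 0 + j270 Ω
Step 3 — Parallel branch: R2 || L = 1/(1/R2 + 1/L) = 34.62 + j265.4 Ω.
Step 4 — Series with R1: Z_total = R1 + (R2 || L) = 234.6 + j265.4 Ω = 354.3∠48.5° Ω.
Step 5 — Power factor: PF = cos(φ) = Re(Z)/|Z| = 234.62/354.27 = 0.6623.
Step 6 — Type: Im(Z) = 265.4 ⇒ lagging (phase φ = 48.5°).

PF = 0.6623 (lagging, φ = 48.5°)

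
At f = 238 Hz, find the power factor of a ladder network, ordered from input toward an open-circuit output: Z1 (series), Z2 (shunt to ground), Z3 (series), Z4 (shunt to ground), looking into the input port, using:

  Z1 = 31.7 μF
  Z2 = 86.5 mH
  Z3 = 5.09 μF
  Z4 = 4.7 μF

Step 1 — Angular frequency: ω = 2π·f = 2π·238 = 1495 rad/s.
Step 2 — Component impedances:
  Z1: Z = 1/(jωC) = -j/(ω·C) = 0 - j21.1 Ω
  Z2: Z = jωL = j·1495·0.0865 = 0 + j129.4 Ω
  Z3: Z = 1/(jωC) = -j/(ω·C) = 0 - j131.4 Ω
  Z4: Z = 1/(jωC) = -j/(ω·C) = 0 - j142.3 Ω
Step 3 — Ladder network (open output): work backward from the far end, alternating series and parallel combinations. Z_in = 0 + j224.2 Ω = 224.2∠90.0° Ω.
Step 4 — Power factor: PF = cos(φ) = Re(Z)/|Z| = 0/224.2 = 0.
Step 5 — Type: Im(Z) = 224.2 ⇒ lagging (phase φ = 90.0°).

PF = 0 (lagging, φ = 90.0°)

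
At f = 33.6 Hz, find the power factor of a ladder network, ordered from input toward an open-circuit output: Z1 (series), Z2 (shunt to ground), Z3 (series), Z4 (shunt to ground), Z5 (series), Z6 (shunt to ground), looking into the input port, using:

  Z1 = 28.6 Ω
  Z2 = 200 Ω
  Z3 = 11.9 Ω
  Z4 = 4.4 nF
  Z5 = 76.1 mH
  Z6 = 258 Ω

Step 1 — Angular frequency: ω = 2π·f = 2π·33.6 = 211.1 rad/s.
Step 2 — Component impedances:
  Z1: Z = R = 28.6 Ω
  Z2: Z = R = 200 Ω
  Z3: Z = R = 11.9 Ω
  Z4: Z = 1/(jωC) = -j/(ω·C) = 0 - j1.077e+06 Ω
  Z5: Z = jωL = j·211.1·0.0761 = 0 + j16.07 Ω
  Z6: Z = R = 258 Ω
Step 3 — Ladder network (open output): work backward from the far end, alternating series and parallel combinations. Z_in = 143.6 + j2.896 Ω = 143.6∠1.2° Ω.
Step 4 — Power factor: PF = cos(φ) = Re(Z)/|Z| = 143.576/143.605 = 0.9998.
Step 5 — Type: Im(Z) = 2.896 ⇒ lagging (phase φ = 1.2°).

PF = 0.9998 (lagging, φ = 1.2°)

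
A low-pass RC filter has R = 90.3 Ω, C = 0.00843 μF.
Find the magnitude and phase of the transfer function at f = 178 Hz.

Step 1 — Angular frequency: ω = 2π·178 = 1118 rad/s.
Step 2 — Transfer function: H(jω) = 1/(1 + jωRC).
Step 3 — Denominator: 1 + jωRC = 1 + j·1118·90.3·8.43e-09 = 1 + j0.0008514.
Step 4 — H = 1 - j0.0008514.
Step 5 — Magnitude: |H| = 1 (-0.0 dB); phase: φ = -0.0°.

|H| = 1 (-0.0 dB), φ = -0.0°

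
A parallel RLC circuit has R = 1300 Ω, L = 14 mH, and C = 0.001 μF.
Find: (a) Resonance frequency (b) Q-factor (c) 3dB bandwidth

Step 1 — Resonance: ω₀ = 1/√(LC) = 1/√(0.014·1e-09) = 2.673e+05 rad/s.
Step 2 — f₀ = ω₀/(2π) = 4.254e+04 Hz.
Step 3 — Parallel Q: Q = R/(ω₀L) = 1300/(2.673e+05·0.014) = 0.3474.
Step 4 — Bandwidth: Δω = ω₀/Q = 7.692e+05 rad/s; BW = Δω/(2π) = 1.224e+05 Hz.

(a) f₀ = 4.254e+04 Hz  (b) Q = 0.3474  (c) BW = 1.224e+05 Hz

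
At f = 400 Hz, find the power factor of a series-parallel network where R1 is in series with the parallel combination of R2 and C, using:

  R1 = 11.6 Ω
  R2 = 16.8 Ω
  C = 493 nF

Step 1 — Angular frequency: ω = 2π·f = 2π·400 = 2513 rad/s.
Step 2 — Component impedances:
  R1: Z = R = 11.6 Ω
  R2: Z = R = 16.8 Ω
  C: Z = 1/(jωC) = -j/(ω·C) = 0 - j807.1 Ω
Step 3 — Parallel branch: R2 || C = 1/(1/R2 + 1/C) = 16.79 - j0.3496 Ω.
Step 4 — Series with R1: Z_total = R1 + (R2 || C) = 28.39 - j0.3496 Ω = 28.39∠-0.7° Ω.
Step 5 — Power factor: PF = cos(φ) = Re(Z)/|Z| = 28.393/28.395 = 0.9999.
Step 6 — Type: Im(Z) = -0.3496 ⇒ leading (phase φ = -0.7°).

PF = 0.9999 (leading, φ = -0.7°)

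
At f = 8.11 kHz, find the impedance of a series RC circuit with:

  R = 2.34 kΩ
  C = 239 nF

Step 1 — Angular frequency: ω = 2π·f = 2π·8110 = 5.096e+04 rad/s.
Step 2 — Component impedances:
  R: Z = R = 2340 Ω
  C: Z = 1/(jωC) = -j/(ω·C) = 0 - j82.11 Ω
Step 3 — Series combination: Z_total = R + C = 2340 - j82.11 Ω = 2341∠-2.0° Ω.

Z = 2340 - j82.11 Ω = 2341∠-2.0° Ω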